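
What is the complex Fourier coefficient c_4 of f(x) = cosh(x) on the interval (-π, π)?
Compute the real Fourier coefficients first: a_4 = 2·sinh(π)/(17·π), b_4 = 0.
Then c_4 = (a_4 − i·b_4)/2 = sinh(π)/(17·π).

Final answer: sinh(π)/(17·π)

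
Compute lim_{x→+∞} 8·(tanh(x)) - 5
Evaluate the dominant behaviour as x → +∞; each term tends to a finite value or vanishes.
Limit = 3.

Final answer: 3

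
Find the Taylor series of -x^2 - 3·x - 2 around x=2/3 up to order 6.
-40/9 - 13·(x - 2/3)/3 - (x - 2/3)^2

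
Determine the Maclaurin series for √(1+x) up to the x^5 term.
7·x^5/256 - 5·x^4/128 + x^3/16 - x^2/8 + x/2 + 1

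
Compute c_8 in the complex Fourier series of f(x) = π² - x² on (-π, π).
Compute the real Fourier coefficients first: a_8 = -1/16, b_8 = 0.
Then c_8 = (a_8 − i·b_8)/2 = -1/32.

Final answer: -1/32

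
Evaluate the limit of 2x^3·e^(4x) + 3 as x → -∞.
The product is a 0·∞ indeterminate form at x → -∞.
Rewrite the product as 2x^3 / e^(-4x) (an ∞/∞ form) and apply L'Hôpital, or use the standard hierarchy e^(4|x|) ≫ |x^3| as x → -∞.
The indeterminate product → 0, so the limit = 3.

Final answer: 3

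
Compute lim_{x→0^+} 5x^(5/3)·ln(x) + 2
The product is a 0·∞ indeterminate form at x → 0⁺.
Rewrite the product as 5·ln(x) / x^(-5/3) and apply L'Hôpital, or use the standard hierarchy x^(-5/3) ≫ |ln x| as x → 0⁺.
The indeterminate product → 0, so the limit = 2.

Final answer: 2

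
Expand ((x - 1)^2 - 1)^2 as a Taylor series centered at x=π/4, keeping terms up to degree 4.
-π^3/16 + π^4/256 + π^2/4 + (-3·π^2/4 + π^3/16 + 2·π)·(x - π/4) + (-3·π + 3·π^2/8 + 4)·(x - π/4)^2 + (-4 + π)·(x - π/4)^3 + (x - π/4)^4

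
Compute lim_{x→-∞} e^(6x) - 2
Evaluate the dominant behaviour as x → -∞; each term tends to a finite value or vanishes.
Limit = -2.

Final answer: -2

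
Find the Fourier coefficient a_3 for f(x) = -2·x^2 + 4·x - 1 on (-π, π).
a_3 = (1/π) ∫_{-π}^{π} f(x)·cos(3x) dx.
Evaluate the integral (use parity and integration by parts as needed): a_3 = 8/9.

Final answer: 8/9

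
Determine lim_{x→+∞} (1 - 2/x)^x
As x → +∞: this is the defining limit (1 - 2/x)^x → e^(-2).
Limit = e^(-2).

Final answer: e^(-2)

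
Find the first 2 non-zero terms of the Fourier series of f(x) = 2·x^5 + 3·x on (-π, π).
(-80·π^2 + 4·π^4 + 486)·sin(x) + (-2·π^4 - 18 + 10·π^2)·sin(2·x)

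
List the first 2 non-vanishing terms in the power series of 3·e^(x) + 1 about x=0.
3·x + 4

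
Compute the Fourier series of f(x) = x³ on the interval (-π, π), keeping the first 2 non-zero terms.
(-12 + 2·π^2)·sin(x) + (3/2 - π^2)·sin(2·x)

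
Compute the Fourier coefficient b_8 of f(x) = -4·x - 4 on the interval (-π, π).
b_8 = (1/π) ∫_{-π}^{π} f(x)·sin(8x) dx.
Evaluate the integral (use parity and integration by parts as needed): b_8 = 1.

Final answer: 1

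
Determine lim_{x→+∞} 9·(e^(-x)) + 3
Evaluate the dominant behaviour as x → +∞; each term tends to a finite value or vanishes.
Limit = 3.

Final answer: 3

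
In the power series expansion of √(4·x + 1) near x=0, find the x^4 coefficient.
Expand to order 4: √(4·x + 1) = -10·x^4 + 4·x^3 - 2·x^2 + 2·x + 1 + O(x^5).
The coefficient of x^4 is -10.

Final answer: -10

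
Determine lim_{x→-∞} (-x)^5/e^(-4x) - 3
The quotient is an ∞/∞ indeterminate form as x → -∞.
Compare growth rates of the dominant terms (exponentials ≫ polynomials ≫ logarithms), or apply L'Hôpital's rule; the quotient → 0.
Adding the constant: 0 - 3 = -3. Limit = -3.

Final answer: -3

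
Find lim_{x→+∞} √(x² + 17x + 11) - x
This is an ∞ − ∞ indeterminate form.
Multiply and divide by the conjugate √(x²+17x + 11) + x; the x² terms cancel, leaving (17x + 11)/(√(x²+17x + 11)+x) → 17/2.
Limit = 17/2.

Final answer: 17/2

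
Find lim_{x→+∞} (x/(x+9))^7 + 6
As x → +∞: x/(x+9) = 1/(1 + 9/x) → 1, and the 7th power of a limit-1 base also → 1; with the additive constant, 1 + 6 = 7.
Limit = 7.

Final answer: 7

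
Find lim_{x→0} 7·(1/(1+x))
Direct substitution at x = 0 gives 7.

Final answer: 7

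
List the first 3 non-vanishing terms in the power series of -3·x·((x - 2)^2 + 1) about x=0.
-3·x^3 + 12·x^2 - 15·x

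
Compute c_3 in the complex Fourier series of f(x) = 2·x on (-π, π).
Compute the real Fourier coefficients first: a_3 = 0, b_3 = 4/3.
Then c_3 = (a_3 − i·b_3)/2 = -2·i/3.

Final answer: -2·i/3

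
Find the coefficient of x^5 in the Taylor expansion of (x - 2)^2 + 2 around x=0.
Expand to order 5: (x - 2)^2 + 2 = x^2 - 4·x + 6 + O(x^6).
The coefficient of x^5 is 0.

Final answer: 0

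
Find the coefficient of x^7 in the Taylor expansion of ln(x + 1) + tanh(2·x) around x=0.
Expand to order 7: ln(x + 1) + tanh(2·x) = -2131·x^7/315 - x^6/6 + 67·x^5/15 - x^4/4 - 7·x^3/3 - x^2/2 + 3·x + O(x^8).
The coefficient of x^7 is -2131/315.

Final answer: -2131/315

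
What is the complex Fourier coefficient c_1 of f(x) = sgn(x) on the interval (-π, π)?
Compute the real Fourier coefficients first: a_1 = 0, b_1 = 4/π.
Then c_1 = (a_1 − i·b_1)/2 = -2·i/π.

Final answer: -2·i/π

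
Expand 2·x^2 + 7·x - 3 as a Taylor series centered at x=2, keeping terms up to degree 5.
19 + 15·(x - 2) + 2·(x - 2)^2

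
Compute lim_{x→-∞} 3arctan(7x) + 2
Evaluate the dominant behaviour as x → -∞; each term tends to a finite value or vanishes.
Limit = 2 - 3·π/2.

Final answer: 2 - 3·π/2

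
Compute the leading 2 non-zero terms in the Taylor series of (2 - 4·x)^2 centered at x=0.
4 - 16·x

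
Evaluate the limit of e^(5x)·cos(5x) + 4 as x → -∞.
Evaluate the dominant behaviour as x → -∞; each term tends to a finite value or vanishes.
Limit = 4.

Final answer: 4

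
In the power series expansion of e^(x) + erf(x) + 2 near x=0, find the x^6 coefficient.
Expand to order 6: e^(x) + erf(x) + 2 = x^6/720 + x^5·(1/120 + 1/(5·√(π))) + x^4/24 + x^3·(1/6 - 2/(3·√(π))) + x^2/2 + x·(1 + 2/√(π)) + 3 + O(x^7).
The coefficient of x^6 is 1/720.

Final answer: 1/720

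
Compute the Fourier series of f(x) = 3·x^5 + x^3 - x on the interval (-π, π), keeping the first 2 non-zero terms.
(-118·π^2 + 6·π^4 + 706)·sin(x) + (-3·π^4 - 20 + 14·π^2)·sin(2·x)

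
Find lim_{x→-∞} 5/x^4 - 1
Evaluate the dominant behaviour as x → -∞; each term tends to a finite value or vanishes.
Limit = -1.

Final answer: -1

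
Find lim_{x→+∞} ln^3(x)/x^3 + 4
The quotient is an ∞/∞ indeterminate form as x → +∞.
The polynomial denominator x^3 dominates the logarithmic numerator (any positive power of x ≫ ln^3(x) as x → ∞), so the quotient → 0.
Adding the constant: 0 + 4 = 4. Limit = 4.

Final answer: 4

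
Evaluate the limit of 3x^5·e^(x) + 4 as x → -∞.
The product is a 0·∞ indeterminate form at x → -∞.
Rewrite the product as 3x^5 / e^(-x) (an ∞/∞ form) and apply L'Hôpital, or use the standard hierarchy e^(|x|) ≫ |x^5| as x → -∞.
The indeterminate product → 0, so the limit = 4.

Final answer: 4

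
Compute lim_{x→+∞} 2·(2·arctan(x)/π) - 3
Evaluate the dominant behaviour as x → +∞; each term tends to a finite value or vanishes.
Limit = -1.

Final answer: -1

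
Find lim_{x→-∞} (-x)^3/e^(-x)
This is an ∞/∞ indeterminate form as x → -∞.
Compare growth rates of the dominant terms (exponentials ≫ polynomials ≫ logarithms), or apply L'Hôpital's rule; the quotient → 0.
Limit = 0.

Final answer: 0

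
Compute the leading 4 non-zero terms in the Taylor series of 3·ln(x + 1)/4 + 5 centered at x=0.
x^3/4 - 3·x^2/8 + 3·x/4 + 5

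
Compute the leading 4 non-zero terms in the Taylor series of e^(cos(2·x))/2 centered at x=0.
-62·e·x^6/45 + 4·e·x^4/3 - e·x^2 + e/2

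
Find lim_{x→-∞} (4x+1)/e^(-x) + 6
The quotient is an ∞/∞ indeterminate form as x → -∞.
Compare growth rates of the dominant terms (exponentials ≫ polynomials ≫ logarithms), or apply L'Hôpital's rule; the quotient → 0.
Adding the constant: 0 + 6 = 6. Limit = 6.

Final answer: 6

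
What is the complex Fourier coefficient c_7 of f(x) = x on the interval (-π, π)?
Compute the real Fourier coefficients first: a_7 = 0, b_7 = 2/7.
Then c_7 = (a_7 − i·b_7)/2 = -i/7.

Final answer: -i/7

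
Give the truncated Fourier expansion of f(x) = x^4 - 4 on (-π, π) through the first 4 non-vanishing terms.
(48 - 8·π^2)·cos(x) + (-3 + 2·π^2)·cos(2·x) + (16/27 - 8·π^2/9)·cos(3·x) - 4 + π^4/5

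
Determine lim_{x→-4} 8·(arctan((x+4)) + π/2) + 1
Direct substitution at x = -4 gives 1 + 4·π.

Final answer: 1 + 4·π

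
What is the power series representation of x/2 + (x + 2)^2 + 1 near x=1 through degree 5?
21/2 + 13·(x - 1)/2 + (x - 1)^2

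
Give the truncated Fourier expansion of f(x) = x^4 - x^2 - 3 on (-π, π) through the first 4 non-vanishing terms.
(52 - 8·π^2)·cos(x) + (-4 + 2·π^2)·cos(2·x) + (28/27 - 8·π^2/9)·cos(3·x) - π^2/3 - 3 + π^4/5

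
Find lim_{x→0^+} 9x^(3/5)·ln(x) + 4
The product is a 0·∞ indeterminate form at x → 0⁺.
Rewrite the product as 9·ln(x) / x^(-3/5) and apply L'Hôpital, or use the standard hierarchy x^(-3/5) ≫ |ln x| as x → 0⁺.
The indeterminate product → 0, so the limit = 4.

Final answer: 4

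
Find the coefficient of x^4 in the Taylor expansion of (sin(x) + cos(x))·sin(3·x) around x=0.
Expand to order 4: (sin(x) + cos(x))·sin(3·x) = -5·x^4 - 6·x^3 + 3·x^2 + 3·x + O(x^5).
The coefficient of x^4 is -5.

Final answer: -5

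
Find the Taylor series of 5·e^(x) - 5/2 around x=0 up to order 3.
5·x^3/6 + 5·x^2/2 + 5·x + 5/2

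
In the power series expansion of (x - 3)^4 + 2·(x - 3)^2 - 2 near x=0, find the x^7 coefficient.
Expand to order 7: (x - 3)^4 + 2·(x - 3)^2 - 2 = x^4 - 12·x^3 + 56·x^2 - 120·x + 97 + O(x^8).
The coefficient of x^7 is 0.

Final answer: 0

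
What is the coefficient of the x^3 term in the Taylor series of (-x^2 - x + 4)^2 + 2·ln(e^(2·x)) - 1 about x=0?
Expand to order 3: (-x^2 - x + 4)^2 + 2·ln(e^(2·x)) - 1 = 2·x^3 - 7·x^2 - 4·x + 15 + O(x^4).
The coefficient of x^3 is 2.

Final answer: 2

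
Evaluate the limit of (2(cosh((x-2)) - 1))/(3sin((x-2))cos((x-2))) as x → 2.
Both numerator and denominator → 0 as x → 2; this is a 0/0 indeterminate form.
Expand each to leading order near x = 2: numerator ~ (x - 2)^2, denominator ~ 3·(x - 2).
The limit of the ratio is 0.

Final answer: 0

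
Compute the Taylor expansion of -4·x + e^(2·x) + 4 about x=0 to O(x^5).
2·x^4/3 + 4·x^3/3 + 2·x^2 - 2·x + 5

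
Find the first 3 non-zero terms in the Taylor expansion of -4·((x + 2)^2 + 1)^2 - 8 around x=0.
-104·x^2 - 160·x - 108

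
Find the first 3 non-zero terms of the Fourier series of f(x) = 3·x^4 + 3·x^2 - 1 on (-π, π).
(132 - 24·π^2)·cos(x) + (-6 + 6·π^2)·cos(2·x) - 1 + π^2 + 3·π^4/5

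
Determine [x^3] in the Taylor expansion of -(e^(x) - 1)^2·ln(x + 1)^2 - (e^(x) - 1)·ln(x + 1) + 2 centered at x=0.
Expand to order 3: -(e^(x) - 1)^2·ln(x + 1)^2 - (e^(x) - 1)·ln(x + 1) + 2 = 2 - x^2 + O(x^4).
The coefficient of x^3 is 0.

Final answer: 0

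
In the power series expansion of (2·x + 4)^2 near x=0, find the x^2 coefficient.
Expand to order 2: (2·x + 4)^2 = 4·x^2 + 16·x + 16 + O(x^3).
The coefficient of x^2 is 4.

Final answer: 4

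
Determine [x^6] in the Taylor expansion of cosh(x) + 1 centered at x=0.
Expand to order 6: cosh(x) + 1 = x^6/720 + x^4/24 + x^2/2 + 2 + O(x^7).
The coefficient of x^6 is 1/720.

Final answer: 1/720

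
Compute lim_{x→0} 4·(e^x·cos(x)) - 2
Direct substitution at x = 0 gives 2.

Final answer: 2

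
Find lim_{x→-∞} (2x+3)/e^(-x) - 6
The quotient is an ∞/∞ indeterminate form as x → -∞.
Compare growth rates of the dominant terms (exponentials ≫ polynomials ≫ logarithms), or apply L'Hôpital's rule; the quotient → 0.
Adding the constant: 0 - 6 = -6. Limit = -6.

Final answer: -6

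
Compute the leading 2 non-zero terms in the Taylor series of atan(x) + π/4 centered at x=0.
x + π/4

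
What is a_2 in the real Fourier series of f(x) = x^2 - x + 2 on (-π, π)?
a_2 = (1/π) ∫_{-π}^{π} f(x)·cos(2x) dx.
Evaluate the integral (use parity and integration by parts as needed): a_2 = 1.

Final answer: 1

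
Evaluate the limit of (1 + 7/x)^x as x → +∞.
As x → +∞: this is the defining limit (1 + 7/x)^x → e^7.
Limit = e^(7).

Final answer: e^(7)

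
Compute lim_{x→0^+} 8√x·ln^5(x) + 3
The product is a 0·∞ indeterminate form at x → 0⁺.
Rewrite the product as 8·ln^5(x) / x^(-1/2) and apply L'Hôpital, or use the standard hierarchy x^(-1/2) ≫ |ln x|^5 as x → 0⁺.
The indeterminate product → 0, so the limit = 3.

Final answer: 3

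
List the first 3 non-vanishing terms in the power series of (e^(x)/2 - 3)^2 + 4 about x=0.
-x^2 - 5·x/2 + 41/4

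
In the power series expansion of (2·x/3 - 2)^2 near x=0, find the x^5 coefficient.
Expand to order 5: (2·x/3 - 2)^2 = 4·x^2/9 - 8·x/3 + 4 + O(x^6).
The coefficient of x^5 is 0.

Final answer: 0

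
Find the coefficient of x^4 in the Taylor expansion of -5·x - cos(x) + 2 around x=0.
Expand to order 4: -5·x - cos(x) + 2 = -x^4/24 + x^2/2 - 5·x + 1 + O(x^5).
The coefficient of x^4 is -1/24.

Final answer: -1/24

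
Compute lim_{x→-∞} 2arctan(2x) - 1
Evaluate the dominant behaviour as x → -∞; each term tends to a finite value or vanishes.
Limit = -π - 1.

Final answer: -π - 1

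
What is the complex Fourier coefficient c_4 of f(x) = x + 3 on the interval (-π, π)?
Compute the real Fourier coefficients first: a_4 = 0, b_4 = -1/2.
Then c_4 = (a_4 − i·b_4)/2 = i/4.

Final answer: i/4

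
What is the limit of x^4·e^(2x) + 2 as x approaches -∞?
The product is a 0·∞ indeterminate form at x → -∞.
Rewrite the product as x^4 / e^(-2x) (an ∞/∞ form) and apply L'Hôpital, or use the standard hierarchy e^(2|x|) ≫ |x^4| as x → -∞.
The indeterminate product → 0, so the limit = 2.

Final answer: 2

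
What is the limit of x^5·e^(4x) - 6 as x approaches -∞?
The product is a 0·∞ indeterminate form at x → -∞.
Rewrite the product as x^5 / e^(-4x) (an ∞/∞ form) and apply L'Hôpital, or use the standard hierarchy e^(4|x|) ≫ |x^5| as x → -∞.
The indeterminate product → 0, so the limit = -6.

Final answer: -6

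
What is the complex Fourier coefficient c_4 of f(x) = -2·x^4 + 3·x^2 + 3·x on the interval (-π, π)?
Compute the real Fourier coefficients first: a_4 = 9/8 - π^2, b_4 = -3/2.
Then c_4 = (a_4 − i·b_4)/2 = -π^2/2 + 9/16 + 3·i/4.

Final answer: -π^2/2 + 9/16 + 3·i/4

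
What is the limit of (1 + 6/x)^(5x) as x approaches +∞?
As x → +∞: write (1 + 6/x)^(5x) = ((1 + 6/x)^x)^5 → (e^6)^5 = e^30.
Limit = e^(30).

Final answer: e^(30)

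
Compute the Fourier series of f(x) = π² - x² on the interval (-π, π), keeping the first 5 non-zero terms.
4·cos(x) - cos(2·x) + 4·cos(3·x)/9 - cos(4·x)/4 + 2·π^2/3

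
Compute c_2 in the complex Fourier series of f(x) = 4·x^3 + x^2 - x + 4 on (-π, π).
Compute the real Fourier coefficients first: a_2 = 1, b_2 = 7 - 4·π^2.
Then c_2 = (a_2 − i·b_2)/2 = 1/2 - 7·i/2 + 2·i·π^2.

Final answer: 1/2 - 7·i/2 + 2·i·π^2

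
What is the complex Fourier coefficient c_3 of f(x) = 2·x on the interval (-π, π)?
Compute the real Fourier coefficients first: a_3 = 0, b_3 = 4/3.
Then c_3 = (a_3 − i·b_3)/2 = -2·i/3.

Final answer: -2·i/3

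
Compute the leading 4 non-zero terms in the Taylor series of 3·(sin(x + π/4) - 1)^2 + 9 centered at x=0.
3·x^3·(-1 + √(2)/2)^2·(-1/(2·(-1 + √(2)/2)^2) - √(2)/(6·(-1 + √(2)/2))) + 3·x^2·(-1 + √(2)/2)^2·(-√(2)/(2·(-1 + √(2)/2)) + 1/(2·(-1 + √(2)/2)^2)) + 3·√(2)·x·(-1 + √(2)/2) + 3·(-1 + √(2)/2)^2 + 9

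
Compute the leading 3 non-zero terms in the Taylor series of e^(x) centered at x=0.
x^2/2 + x + 1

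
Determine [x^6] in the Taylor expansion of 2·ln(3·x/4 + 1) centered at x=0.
Expand to order 6: 2·ln(3·x/4 + 1) = -243·x^6/4096 + 243·x^5/2560 - 81·x^4/512 + 9·x^3/32 - 9·x^2/16 + 3·x/2 + O(x^7).
The coefficient of x^6 is -243/4096.

Final answer: -243/4096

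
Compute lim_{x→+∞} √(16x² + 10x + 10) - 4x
As x → +∞: multiply by the conjugate to get (10x+10)/(√(16x²+10x+10)+4x); the denominator ~ 8x, so the limit is 10/8 = 5/4.
Limit = 5/4.

Final answer: 5/4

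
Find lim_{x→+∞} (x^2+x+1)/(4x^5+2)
This is an ∞/∞ indeterminate form as x → +∞.
Divide numerator and denominator by x^5 and let the lower-order terms vanish; the numerator's degree 2 is below the denominator's degree 5, so the quotient → 0.
Limit = 0.

Final answer: 0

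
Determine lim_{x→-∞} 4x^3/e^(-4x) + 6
The quotient is an ∞/∞ indeterminate form as x → -∞.
Compare growth rates of the dominant terms (exponentials ≫ polynomials ≫ logarithms), or apply L'Hôpital's rule; the quotient → 0.
Adding the constant: 0 + 6 = 6. Limit = 6.

Final answer: 6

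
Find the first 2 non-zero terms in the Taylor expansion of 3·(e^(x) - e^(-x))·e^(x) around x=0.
6·x^2 + 6·x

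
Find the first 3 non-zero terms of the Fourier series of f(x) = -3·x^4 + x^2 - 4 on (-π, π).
(-148 + 24·π^2)·cos(x) + (10 - 6·π^2)·cos(2·x) - 3·π^4/5 - 4 + π^2/3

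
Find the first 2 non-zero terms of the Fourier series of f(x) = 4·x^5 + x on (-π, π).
(-160·π^2 + 8·π^4 + 962)·sin(x) + (-4·π^4 - 31 + 20·π^2)·sin(2·x)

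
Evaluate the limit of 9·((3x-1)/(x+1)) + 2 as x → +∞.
Evaluate the dominant behaviour as x → +∞; each term tends to a finite value or vanishes.
Limit = 29.

Final answer: 29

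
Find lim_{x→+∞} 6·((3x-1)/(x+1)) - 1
Evaluate the dominant behaviour as x → +∞; each term tends to a finite value or vanishes.
Limit = 17.

Final answer: 17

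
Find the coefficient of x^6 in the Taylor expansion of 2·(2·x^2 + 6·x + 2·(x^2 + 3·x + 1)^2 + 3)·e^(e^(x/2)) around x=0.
136087·e/23040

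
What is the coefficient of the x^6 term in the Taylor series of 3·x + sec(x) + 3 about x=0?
Expand to order 6: 3·x + sec(x) + 3 = 61·x^6/720 + 5·x^4/24 + x^2/2 + 3·x + 4 + O(x^7).
The coefficient of x^6 is 61/720.

Final answer: 61/720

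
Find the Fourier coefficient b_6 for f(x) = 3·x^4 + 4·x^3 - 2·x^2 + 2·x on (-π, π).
b_6 = (1/π) ∫_{-π}^{π} f(x)·sin(6x) dx.
Evaluate the integral (use parity and integration by parts as needed): b_6 = -4·π^2/3 - 4/9.

Final answer: -4·π^2/3 - 4/9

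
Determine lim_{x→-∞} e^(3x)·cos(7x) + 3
Evaluate the dominant behaviour as x → -∞; each term tends to a finite value or vanishes.
Limit = 3.

Final answer: 3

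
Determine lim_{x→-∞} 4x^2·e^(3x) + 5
The product is a 0·∞ indeterminate form at x → -∞.
Rewrite the product as 4x^2 / e^(-3x) (an ∞/∞ form) and apply L'Hôpital, or use the standard hierarchy e^(3|x|) ≫ |x^2| as x → -∞.
The indeterminate product → 0, so the limit = 5.

Final answer: 5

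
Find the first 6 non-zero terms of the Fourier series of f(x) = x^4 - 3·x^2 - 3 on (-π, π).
(60 - 8·π^2)·cos(x) + (-6 + 2·π^2)·cos(2·x) + (52/27 - 8·π^2/9)·cos(3·x) + (-15/16 + π^2/2)·cos(4·x) + (348/625 - 8·π^2/25)·cos(5·x) - π^2 - 3 + π^4/5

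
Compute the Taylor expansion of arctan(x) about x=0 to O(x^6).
x^5/5 - x^3/3 + x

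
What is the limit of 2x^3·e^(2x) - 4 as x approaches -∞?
The product is a 0·∞ indeterminate form at x → -∞.
Rewrite the product as 2x^3 / e^(-2x) (an ∞/∞ form) and apply L'Hôpital, or use the standard hierarchy e^(2|x|) ≫ |x^3| as x → -∞.
The indeterminate product → 0, so the limit = -4.

Final answer: -4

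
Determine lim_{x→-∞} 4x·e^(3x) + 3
The product is a 0·∞ indeterminate form at x → -∞.
Rewrite the product as 4x / e^(-3x) (an ∞/∞ form) and apply L'Hôpital, or use the standard hierarchy e^(3|x|) ≫ |x| as x → -∞.
The indeterminate product → 0, so the limit = 3.

Final answer: 3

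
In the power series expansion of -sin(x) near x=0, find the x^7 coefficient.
Expand to order 7: -sin(x) = x^7/5040 - x^5/120 + x^3/6 - x + O(x^8).
The coefficient of x^7 is 1/5040.

Final answer: 1/5040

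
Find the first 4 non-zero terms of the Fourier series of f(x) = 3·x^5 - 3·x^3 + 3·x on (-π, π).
(-126·π^2 + 6·π^4 + 762)·sin(x) + (-3·π^4 - 30 + 18·π^2)·sin(2·x) + (-58·π^2/9 + 170/27 + 2·π^4)·sin(3·x) + (-3·π^4/2 - 177/64 + 27·π^2/8)·sin(4·x)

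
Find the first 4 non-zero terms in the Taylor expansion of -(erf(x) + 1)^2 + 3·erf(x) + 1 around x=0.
8·x^4/(3·π) - 2·x^3/(3·√(π)) - 4·x^2/π + 2·x/√(π)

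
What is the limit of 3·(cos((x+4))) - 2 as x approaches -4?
Direct substitution at x = -4 gives 1.

Final answer: 1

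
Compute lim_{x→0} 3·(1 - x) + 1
Direct substitution at x = 0 gives 4.

Final answer: 4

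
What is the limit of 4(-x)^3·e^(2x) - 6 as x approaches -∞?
The product is a 0·∞ indeterminate form at x → -∞.
Rewrite the product as 4(-x)^3 / e^(-2x) (an ∞/∞ form) and apply L'Hôpital, or use the standard hierarchy e^(2|x|) ≫ |(-x)^3| as x → -∞.
The indeterminate product → 0, so the limit = -6.

Final answer: -6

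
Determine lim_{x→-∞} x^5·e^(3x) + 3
The product is a 0·∞ indeterminate form at x → -∞.
Rewrite the product as x^5 / e^(-3x) (an ∞/∞ form) and apply L'Hôpital, or use the standard hierarchy e^(3|x|) ≫ |x^5| as x → -∞.
The indeterminate product → 0, so the limit = 3.

Final answer: 3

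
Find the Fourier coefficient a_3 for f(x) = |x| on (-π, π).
a_3 = (1/π) ∫_{-π}^{π} f(x)·cos(3x) dx.
Evaluate the integral (use parity and integration by parts as needed): a_3 = -4/(9·π).

Final answer: -4/(9·π)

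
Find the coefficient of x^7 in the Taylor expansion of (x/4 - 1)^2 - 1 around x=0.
Expand to order 7: (x/4 - 1)^2 - 1 = x^2/16 - x/2 + O(x^8).
The coefficient of x^7 is 0.

Final answer: 0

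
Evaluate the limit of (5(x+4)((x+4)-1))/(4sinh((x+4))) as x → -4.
Both numerator and denominator → 0 as x → -4; this is a 0/0 indeterminate form.
Expand each to leading order near x = -4: numerator ~ -5·(x + 4), denominator ~ 4·(x + 4).
The limit of the ratio is -5/4.

Final answer: -5/4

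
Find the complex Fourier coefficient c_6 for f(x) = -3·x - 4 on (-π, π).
Compute the real Fourier coefficients first: a_6 = 0, b_6 = 1.
Then c_6 = (a_6 − i·b_6)/2 = -i/2.

Final answer: -i/2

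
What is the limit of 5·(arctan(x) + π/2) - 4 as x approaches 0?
Direct substitution at x = 0 gives -4 + 5·π/2.

Final answer: -4 + 5·π/2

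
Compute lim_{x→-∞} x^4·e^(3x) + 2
The product is a 0·∞ indeterminate form at x → -∞.
Rewrite the product as x^4 / e^(-3x) (an ∞/∞ form) and apply L'Hôpital, or use the standard hierarchy e^(3|x|) ≫ |x^4| as x → -∞.
The indeterminate product → 0, so the limit = 2.

Final answer: 2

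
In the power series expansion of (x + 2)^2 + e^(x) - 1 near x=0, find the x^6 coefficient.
Expand to order 6: (x + 2)^2 + e^(x) - 1 = x^6/720 + x^5/120 + x^4/24 + x^3/6 + 3·x^2/2 + 5·x + 4 + O(x^7).
The coefficient of x^6 is 1/720.

Final answer: 1/720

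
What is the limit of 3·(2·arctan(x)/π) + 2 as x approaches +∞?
Evaluate the dominant behaviour as x → +∞; each term tends to a finite value or vanishes.
Limit = 5.

Final answer: 5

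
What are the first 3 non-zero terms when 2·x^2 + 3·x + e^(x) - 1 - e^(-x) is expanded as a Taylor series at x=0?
2·x^2 + 5·x - 1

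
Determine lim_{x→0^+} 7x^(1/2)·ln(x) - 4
The product is a 0·∞ indeterminate form at x → 0⁺.
Rewrite the product as 7·ln(x) / x^(-1/2) and apply L'Hôpital, or use the standard hierarchy x^(-1/2) ≫ |ln x| as x → 0⁺.
The indeterminate product → 0, so the limit = -4.

Final answer: -4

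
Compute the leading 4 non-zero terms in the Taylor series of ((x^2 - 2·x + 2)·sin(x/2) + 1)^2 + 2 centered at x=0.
-13·x^3/12 - x^2 + 2·x + 3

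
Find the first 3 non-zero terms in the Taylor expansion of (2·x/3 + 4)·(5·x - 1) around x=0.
10·x^2/3 + 58·x/3 - 4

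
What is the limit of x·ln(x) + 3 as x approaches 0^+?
The product is a 0·∞ indeterminate form at x → 0⁺.
Rewrite the product as ln(x) / x^(-1) and apply L'Hôpital, or use the standard hierarchy x^(-1) ≫ |ln x| as x → 0⁺.
The indeterminate product → 0, so the limit = 3.

Final answer: 3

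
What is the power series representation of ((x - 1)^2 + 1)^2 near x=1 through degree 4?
1 + 2·(x - 1)^2 + (x - 1)^4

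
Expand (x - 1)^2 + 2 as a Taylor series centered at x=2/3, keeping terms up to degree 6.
19/9 - 2·(x - 2/3)/3 + (x - 2/3)^2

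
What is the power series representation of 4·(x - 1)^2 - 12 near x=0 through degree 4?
4·x^2 - 8·x - 8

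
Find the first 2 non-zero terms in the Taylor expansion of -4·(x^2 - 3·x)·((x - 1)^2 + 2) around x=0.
-36·x^2 + 36·x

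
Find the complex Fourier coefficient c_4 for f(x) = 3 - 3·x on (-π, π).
Compute the real Fourier coefficients first: a_4 = 0, b_4 = 3/2.
Then c_4 = (a_4 − i·b_4)/2 = -3·i/4.

Final answer: -3·i/4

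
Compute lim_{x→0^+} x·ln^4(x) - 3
The product is a 0·∞ indeterminate form at x → 0⁺.
Rewrite the product as ln^4(x) / x^(-1) and apply L'Hôpital, or use the standard hierarchy x^(-1) ≫ |ln x|^4 as x → 0⁺.
The indeterminate product → 0, so the limit = -3.

Final answer: -3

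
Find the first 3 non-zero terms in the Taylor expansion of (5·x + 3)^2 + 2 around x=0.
25·x^2 + 30·x + 11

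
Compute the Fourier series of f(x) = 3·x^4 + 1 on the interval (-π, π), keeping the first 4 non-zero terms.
(144 - 24·π^2)·cos(x) + (-9 + 6·π^2)·cos(2·x) + (16/9 - 8·π^2/3)·cos(3·x) + 1 + 3·π^4/5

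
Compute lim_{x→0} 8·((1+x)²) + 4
Direct substitution at x = 0 gives 12.

Final answer: 12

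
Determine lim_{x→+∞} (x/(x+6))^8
As x → +∞: x/(x+6) = 1/(1 + 6/x) → 1, and the 8th power of a limit-1 base also → 1.
Limit = 1.

Final answer: 1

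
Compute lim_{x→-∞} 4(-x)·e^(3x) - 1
The product is a 0·∞ indeterminate form at x → -∞.
Rewrite the product as 4(-x) / e^(-3x) (an ∞/∞ form) and apply L'Hôpital, or use the standard hierarchy e^(3|x|) ≫ |(-x)| as x → -∞.
The indeterminate product → 0, so the limit = -1.

Final answer: -1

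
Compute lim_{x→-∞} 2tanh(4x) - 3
Evaluate the dominant behaviour as x → -∞; each term tends to a finite value or vanishes.
Limit = -5.

Final answer: -5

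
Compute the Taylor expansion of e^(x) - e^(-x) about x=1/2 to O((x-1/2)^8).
(-1 + e)·e^(-1/2) + (1 + e)·e^(-1/2)·(x - 1/2) + (-1 + e)·e^(-1/2)·(x - 1/2)^2/2 + (1 + e)·e^(-1/2)·(x - 1/2)^3/6 + (-1 + e)·e^(-1/2)·(x - 1/2)^4/24 + (1 + e)·e^(-1/2)·(x - 1/2)^5/120 + (-1 + e)·e^(-1/2)·(x - 1/2)^6/720 + (1 + e)·e^(-1/2)·(x - 1/2)^7/5040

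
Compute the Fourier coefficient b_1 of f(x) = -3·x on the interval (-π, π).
b_1 = (1/π) ∫_{-π}^{π} f(x)·sin(1x) dx.
Evaluate the integral (use parity and integration by parts as needed): b_1 = -6.

Final answer: -6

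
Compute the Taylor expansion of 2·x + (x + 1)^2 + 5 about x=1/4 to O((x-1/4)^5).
113/16 + 9·(x - 1/4)/2 + (x - 1/4)^2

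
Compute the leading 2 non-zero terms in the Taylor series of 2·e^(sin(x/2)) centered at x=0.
x + 2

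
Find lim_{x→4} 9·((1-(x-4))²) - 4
Direct substitution at x = 4 gives 5.

Final answer: 5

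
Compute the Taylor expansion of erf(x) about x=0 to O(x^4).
-2·x^3/(3·√(π)) + 2·x/√(π)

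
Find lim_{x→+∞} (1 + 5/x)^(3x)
As x → +∞: write (1 + 5/x)^(3x) = ((1 + 5/x)^x)^3 → (e^5)^3 = e^15.
Limit = e^(15).

Final answer: e^(15)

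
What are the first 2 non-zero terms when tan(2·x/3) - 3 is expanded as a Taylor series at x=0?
2·x/3 - 3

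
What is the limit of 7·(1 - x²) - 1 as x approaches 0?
Direct substitution at x = 0 gives 6.

Final answer: 6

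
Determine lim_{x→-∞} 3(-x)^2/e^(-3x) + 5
The quotient is an ∞/∞ indeterminate form as x → -∞.
Compare growth rates of the dominant terms (exponentials ≫ polynomials ≫ logarithms), or apply L'Hôpital's rule; the quotient → 0.
Adding the constant: 0 + 5 = 5. Limit = 5.

Final answer: 5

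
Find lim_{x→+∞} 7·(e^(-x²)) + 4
Evaluate the dominant behaviour as x → +∞; each term tends to a finite value or vanishes.
Limit = 4.

Final answer: 4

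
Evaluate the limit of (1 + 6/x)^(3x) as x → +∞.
As x → +∞: write (1 + 6/x)^(3x) = ((1 + 6/x)^x)^3 → (e^6)^3 = e^18.
Limit = e^(18).

Final answer: e^(18)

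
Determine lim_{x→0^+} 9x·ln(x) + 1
The product is a 0·∞ indeterminate form at x → 0⁺.
Rewrite the product as 9·ln(x) / x^(-1) and apply L'Hôpital, or use the standard hierarchy x^(-1) ≫ |ln x| as x → 0⁺.
The indeterminate product → 0, so the limit = 1.

Final answer: 1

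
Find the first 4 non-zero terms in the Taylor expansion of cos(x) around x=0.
-x^6/720 + x^4/24 - x^2/2 + 1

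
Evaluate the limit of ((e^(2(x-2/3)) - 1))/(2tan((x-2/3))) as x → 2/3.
Both numerator and denominator → 0 as x → 2/3; this is a 0/0 indeterminate form.
Expand each to leading order near x = 2/3: numerator ~ 2·(x - 2/3), denominator ~ 2·(x - 2/3).
The limit of the ratio is 1.

Final answer: 1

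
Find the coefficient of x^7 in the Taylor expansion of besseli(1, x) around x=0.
Expand to order 7: besseli(1, x) = x^7/18432 + x^5/384 + x^3/16 + x/2 + O(x^8).
The coefficient of x^7 is 1/18432.

Final answer: 1/18432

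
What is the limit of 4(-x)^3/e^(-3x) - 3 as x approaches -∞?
The quotient is an ∞/∞ indeterminate form as x → -∞.
Compare growth rates of the dominant terms (exponentials ≫ polynomials ≫ logarithms), or apply L'Hôpital's rule; the quotient → 0.
Adding the constant: 0 - 3 = -3. Limit = -3.

Final answer: -3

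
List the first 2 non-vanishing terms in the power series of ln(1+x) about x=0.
-x^2/2 + x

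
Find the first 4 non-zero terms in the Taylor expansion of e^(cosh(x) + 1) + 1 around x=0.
31·x^6·e^(2)/720 + x^4·e^(2)/6 + x^2·e^(2)/2 + 1 + e^(2)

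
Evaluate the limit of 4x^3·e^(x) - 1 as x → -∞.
The product is a 0·∞ indeterminate form at x → -∞.
Rewrite the product as 4x^3 / e^(-x) (an ∞/∞ form) and apply L'Hôpital, or use the standard hierarchy e^(|x|) ≫ |x^3| as x → -∞.
The indeterminate product → 0, so the limit = -1.

Final answer: -1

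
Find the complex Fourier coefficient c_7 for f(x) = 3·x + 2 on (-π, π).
Compute the real Fourier coefficients first: a_7 = 0, b_7 = 6/7.
Then c_7 = (a_7 − i·b_7)/2 = -3·i/7.

Final answer: -3·i/7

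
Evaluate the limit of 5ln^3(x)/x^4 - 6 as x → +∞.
The quotient is an ∞/∞ indeterminate form as x → +∞.
The polynomial denominator x^4 dominates the logarithmic numerator (any positive power of x ≫ ln^3(x) as x → ∞), so the quotient → 0.
Adding the constant: 0 - 6 = -6. Limit = -6.

Final answer: -6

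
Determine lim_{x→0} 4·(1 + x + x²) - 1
Direct substitution at x = 0 gives 3.

Final answer: 3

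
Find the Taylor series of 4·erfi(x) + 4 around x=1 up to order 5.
4 + 4·erfi(1) + 8·e·(x - 1)/√(π) + 8·e·(x - 1)^2/√(π) + 8·e·(x - 1)^3/√(π) + 20·e·(x - 1)^4/(3·√(π)) + 76·e·(x - 1)^5/(15·√(π))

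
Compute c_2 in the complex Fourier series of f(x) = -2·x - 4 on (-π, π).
Compute the real Fourier coefficients first: a_2 = 0, b_2 = 2.
Then c_2 = (a_2 − i·b_2)/2 = -i.

Final answer: -i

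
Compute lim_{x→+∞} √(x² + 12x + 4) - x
As x → +∞: multiply by the conjugate to get (12x+4)/(√(x²+12x+4)+x); the denominator ~ 2x, so the limit is 12/2 = 6.
Limit = 6.

Final answer: 6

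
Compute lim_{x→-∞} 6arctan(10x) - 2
Evaluate the dominant behaviour as x → -∞; each term tends to a finite value or vanishes.
Limit = -3·π - 2.

Final answer: -3·π - 2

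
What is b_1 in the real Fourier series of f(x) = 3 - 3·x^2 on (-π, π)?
b_1 = (1/π) ∫_{-π}^{π} f(x)·sin(1x) dx.
Evaluate the integral (use parity and integration by parts as needed): b_1 = 0.

Final answer: 0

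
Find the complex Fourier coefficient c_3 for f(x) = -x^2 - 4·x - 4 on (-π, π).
Compute the real Fourier coefficients first: a_3 = 4/9, b_3 = -8/3.
Then c_3 = (a_3 − i·b_3)/2 = 2/9 + 4·i/3.

Final answer: 2/9 + 4·i/3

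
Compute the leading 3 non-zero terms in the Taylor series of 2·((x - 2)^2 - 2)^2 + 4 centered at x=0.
40·x^2 - 32·x + 12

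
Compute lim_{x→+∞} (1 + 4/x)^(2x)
As x → +∞: write (1 + 4/x)^(2x) = ((1 + 4/x)^x)^2 → (e^4)^2 = e^8.
Limit = e^(8).

Final answer: e^(8)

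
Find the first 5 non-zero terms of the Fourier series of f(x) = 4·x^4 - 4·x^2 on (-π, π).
(208 - 32·π^2)·cos(x) + (-16 + 8·π^2)·cos(2·x) + (112/27 - 32·π^2/9)·cos(3·x) + (-7/4 + 2·π^2)·cos(4·x) - 4·π^2/3 + 4·π^4/5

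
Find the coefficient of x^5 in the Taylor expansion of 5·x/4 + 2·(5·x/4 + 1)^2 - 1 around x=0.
Expand to order 5: 5·x/4 + 2·(5·x/4 + 1)^2 - 1 = 25·x^2/8 + 25·x/4 + 1 + O(x^6).
The coefficient of x^5 is 0.

Final answer: 0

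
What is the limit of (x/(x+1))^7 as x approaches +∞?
As x → +∞: x/(x+1) = 1/(1 + 1/x) → 1, and the 7th power of a limit-1 base also → 1.
Limit = 1.

Final answer: 1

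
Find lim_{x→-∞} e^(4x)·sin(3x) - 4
Evaluate the dominant behaviour as x → -∞; each term tends to a finite value or vanishes.
Limit = -4.

Final answer: -4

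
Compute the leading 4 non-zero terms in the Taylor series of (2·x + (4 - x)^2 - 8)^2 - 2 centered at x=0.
-12·x^3 + 52·x^2 - 96·x + 62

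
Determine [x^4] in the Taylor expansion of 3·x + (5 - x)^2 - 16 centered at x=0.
Expand to order 4: 3·x + (5 - x)^2 - 16 = x^2 - 7·x + 9 + O(x^5).
The coefficient of x^4 is 0.

Final answer: 0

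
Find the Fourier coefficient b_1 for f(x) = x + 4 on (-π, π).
b_1 = (1/π) ∫_{-π}^{π} f(x)·sin(1x) dx.
Evaluate the integral (use parity and integration by parts as needed): b_1 = 2.

Final answer: 2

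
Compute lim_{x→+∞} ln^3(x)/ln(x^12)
This is an ∞/∞ indeterminate form as x → +∞.
Write ln(x^12) = 12·ln(x), reducing the quotient to ln^2(x)/12 → ∞.
Limit = ∞.

Final answer: ∞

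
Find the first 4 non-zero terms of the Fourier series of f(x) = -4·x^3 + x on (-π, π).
(50 - 8·π^2)·sin(x) + (-7 + 4·π^2)·sin(2·x) + (22/9 - 8·π^2/3)·sin(3·x) + (-5/4 + 2·π^2)·sin(4·x)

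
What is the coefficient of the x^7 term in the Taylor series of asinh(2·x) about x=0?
Expand to order 7: asinh(2·x) = -40·x^7/7 + 12·x^5/5 - 4·x^3/3 + 2·x + O(x^8).
The coefficient of x^7 is -40/7.

Final answer: -40/7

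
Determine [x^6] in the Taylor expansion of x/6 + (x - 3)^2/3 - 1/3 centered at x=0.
Expand to order 6: x/6 + (x - 3)^2/3 - 1/3 = x^2/3 - 11·x/6 + 8/3 + O(x^7).
The coefficient of x^6 is 0.

Final answer: 0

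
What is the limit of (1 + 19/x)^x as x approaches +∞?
As x → +∞: this is the defining limit (1 + 19/x)^x → e^19.
Limit = e^(19).

Final answer: e^(19)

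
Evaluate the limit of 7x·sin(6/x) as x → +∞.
As x → +∞: let u = 6/x → 0⁺; then 7·x·sin(6/x) = 7·6·sin(u)/u → 7·6·1 = 42.
Limit = 42.

Final answer: 42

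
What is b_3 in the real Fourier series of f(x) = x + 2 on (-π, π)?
b_3 = (1/π) ∫_{-π}^{π} f(x)·sin(3x) dx.
Evaluate the integral (use parity and integration by parts as needed): b_3 = 2/3.

Final answer: 2/3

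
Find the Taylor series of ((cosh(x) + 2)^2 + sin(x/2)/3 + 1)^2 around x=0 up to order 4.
8207·x^4/432 + 31·x^3/36 + 2161·x^2/36 + 10·x/3 + 100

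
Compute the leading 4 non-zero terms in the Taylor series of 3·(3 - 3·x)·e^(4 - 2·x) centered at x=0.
-30·x^3·e^(4) + 36·x^2·e^(4) - 27·x·e^(4) + 9·e^(4)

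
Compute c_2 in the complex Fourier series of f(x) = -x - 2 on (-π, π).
Compute the real Fourier coefficients first: a_2 = 0, b_2 = 1.
Then c_2 = (a_2 − i·b_2)/2 = -i/2.

Final answer: -i/2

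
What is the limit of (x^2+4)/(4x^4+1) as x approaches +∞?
This is an ∞/∞ indeterminate form as x → +∞.
Divide numerator and denominator by x^4 and let the lower-order terms vanish; the numerator's degree 2 is below the denominator's degree 4, so the quotient → 0.
Limit = 0.

Final answer: 0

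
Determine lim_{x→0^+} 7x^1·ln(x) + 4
The product is a 0·∞ indeterminate form at x → 0⁺.
Rewrite the product as 7·ln(x) / x^(-1) and apply L'Hôpital, or use the standard hierarchy x^(-1) ≫ |ln x| as x → 0⁺.
The indeterminate product → 0, so the limit = 4.

Final answer: 4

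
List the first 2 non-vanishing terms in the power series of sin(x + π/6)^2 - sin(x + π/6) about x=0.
3·x^2/4 - 1/4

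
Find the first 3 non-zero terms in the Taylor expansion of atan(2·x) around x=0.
32·x^5/5 - 8·x^3/3 + 2·x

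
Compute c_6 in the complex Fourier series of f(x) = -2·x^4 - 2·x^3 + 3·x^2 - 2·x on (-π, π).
Compute the real Fourier coefficients first: a_6 = 11/27 - 4·π^2/9, b_6 = 5/9 + 2·π^2/3.
Then c_6 = (a_6 − i·b_6)/2 = -2·π^2/9 + 11/54 - i·π^2/3 - 5·i/18.

Final answer: -2·π^2/9 + 11/54 - i·π^2/3 - 5·i/18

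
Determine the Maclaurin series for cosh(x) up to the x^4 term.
x^4/24 + x^2/2 + 1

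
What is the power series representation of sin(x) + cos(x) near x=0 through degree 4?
x^4/24 - x^3/6 - x^2/2 + x + 1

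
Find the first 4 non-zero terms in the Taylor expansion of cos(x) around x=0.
-x^6/720 + x^4/24 - x^2/2 + 1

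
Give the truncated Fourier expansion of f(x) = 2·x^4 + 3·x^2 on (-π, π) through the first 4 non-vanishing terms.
(84 - 16·π^2)·cos(x) + (-3 + 4·π^2)·cos(2·x) + (-16·π^2/9 - 4/27)·cos(3·x) + π^2 + 2·π^4/5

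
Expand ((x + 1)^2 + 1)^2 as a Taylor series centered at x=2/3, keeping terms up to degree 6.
1156/81 + 680·(x - 2/3)/27 + 56·(x - 2/3)^2/3 + 20·(x - 2/3)^3/3 + (x - 2/3)^4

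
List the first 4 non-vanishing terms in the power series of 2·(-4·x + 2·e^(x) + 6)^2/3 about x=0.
8·x^3/9 + 40·x^2/3 - 64·x/3 + 128/3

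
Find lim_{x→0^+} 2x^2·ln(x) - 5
The product is a 0·∞ indeterminate form at x → 0⁺.
Rewrite the product as 2·ln(x) / x^(-2) and apply L'Hôpital, or use the standard hierarchy x^(-2) ≫ |ln x| as x → 0⁺.
The indeterminate product → 0, so the limit = -5.

Final answer: -5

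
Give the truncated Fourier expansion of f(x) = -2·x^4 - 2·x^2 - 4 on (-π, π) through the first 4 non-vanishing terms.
(-88 + 16·π^2)·cos(x) + (4 - 4·π^2)·cos(2·x) + (-8/27 + 16·π^2/9)·cos(3·x) - 2·π^4/5 - 2·π^2/3 - 4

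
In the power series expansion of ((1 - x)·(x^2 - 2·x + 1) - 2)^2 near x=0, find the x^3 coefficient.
Expand to order 3: ((1 - x)·(x^2 - 2·x + 1) - 2)^2 = -16·x^3 + 3·x^2 + 6·x + 1 + O(x^4).
The coefficient of x^3 is -16.

Final answer: -16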